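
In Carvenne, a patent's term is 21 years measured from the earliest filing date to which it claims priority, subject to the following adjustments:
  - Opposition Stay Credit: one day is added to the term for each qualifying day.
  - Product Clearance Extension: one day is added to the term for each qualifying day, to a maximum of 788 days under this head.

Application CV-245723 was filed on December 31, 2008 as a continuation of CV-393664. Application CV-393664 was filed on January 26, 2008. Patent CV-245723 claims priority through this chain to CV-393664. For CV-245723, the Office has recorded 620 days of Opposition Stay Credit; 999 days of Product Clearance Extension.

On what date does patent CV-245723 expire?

2032-12-04

Earliest priority filing: 26 January 2008.
Base term: 26 January 2008 + 21 years → 26 January 2029.
Opposition Stay Credit: +620 days → 8 October 2030.
Product Clearance Extension: 999 days claimed exceeds the 788-day cap, so +788 days → 4 December 2032.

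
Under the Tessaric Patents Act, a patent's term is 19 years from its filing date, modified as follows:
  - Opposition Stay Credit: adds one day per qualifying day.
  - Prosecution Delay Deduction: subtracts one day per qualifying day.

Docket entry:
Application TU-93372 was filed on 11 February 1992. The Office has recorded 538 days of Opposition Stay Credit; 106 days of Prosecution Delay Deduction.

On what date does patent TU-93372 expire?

April 18, 2012

Base term: filing date + 19 years → 11 February 2011.
Opposition Stay Credit: +538 days → 2 August 2012.
Prosecution Delay Deduction: −106 days → 18 April 2012.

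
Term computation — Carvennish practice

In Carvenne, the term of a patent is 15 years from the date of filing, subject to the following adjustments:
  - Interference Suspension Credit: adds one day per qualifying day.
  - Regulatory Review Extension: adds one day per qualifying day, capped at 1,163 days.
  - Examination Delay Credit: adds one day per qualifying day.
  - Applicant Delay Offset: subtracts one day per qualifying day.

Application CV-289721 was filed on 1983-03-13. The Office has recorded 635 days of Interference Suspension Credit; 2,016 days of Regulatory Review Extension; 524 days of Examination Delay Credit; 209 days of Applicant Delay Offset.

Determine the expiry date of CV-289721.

Base term: filing date + 15 years → 13 March 1998.
Interference Suspension Credit: +635 days → 8 December 1999.
Regulatory Review Extension: 2016 days claimed exceeds the 1163-day cap, so +1163 days → 13 February 2003.
Examination Delay Credit: +524 days → 21 July 2004.
Applicant Delay Offset: −209 days → 25 December 2003.

December 25, 2003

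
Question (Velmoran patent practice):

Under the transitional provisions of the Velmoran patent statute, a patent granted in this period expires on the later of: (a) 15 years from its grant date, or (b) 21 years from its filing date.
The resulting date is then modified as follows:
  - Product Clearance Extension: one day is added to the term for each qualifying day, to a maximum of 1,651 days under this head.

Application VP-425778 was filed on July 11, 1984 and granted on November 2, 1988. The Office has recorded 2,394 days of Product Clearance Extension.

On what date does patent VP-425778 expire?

January 17, 2010

(a) grant + 15 years → 2 November 2003.
(b) filing + 21 years → 11 July 2005.
Later of the two: 11 July 2005.
Product Clearance Extension: 2394 days claimed exceeds the 1651-day cap, so +1651 days → 17 January 2010.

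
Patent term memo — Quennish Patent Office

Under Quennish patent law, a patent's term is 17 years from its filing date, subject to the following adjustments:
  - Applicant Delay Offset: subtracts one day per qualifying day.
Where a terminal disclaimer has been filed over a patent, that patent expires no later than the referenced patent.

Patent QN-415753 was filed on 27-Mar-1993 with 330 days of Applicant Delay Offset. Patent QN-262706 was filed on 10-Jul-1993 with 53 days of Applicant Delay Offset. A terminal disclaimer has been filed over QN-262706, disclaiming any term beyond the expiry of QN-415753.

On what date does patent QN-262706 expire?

Natural term of QN-262706:
  Base: filing + 17 years → 10 July 2010.
  Applicant Delay Offset: −53 days → 18 May 2010.
Expiry of referenced patent QN-415753:
  Base: filing + 17 years → 27 March 2010.
  Applicant Delay Offset: −330 days → 1 May 2009.
Terminal disclaimer: QN-262706 expires on the earlier of 18 May 2010 and 1 May 2009.

May 1, 2009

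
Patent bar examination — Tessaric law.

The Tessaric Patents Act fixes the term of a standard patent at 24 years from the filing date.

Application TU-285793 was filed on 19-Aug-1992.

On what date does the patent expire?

2016-08-19

Filing date + 24 years → 19 August 2016.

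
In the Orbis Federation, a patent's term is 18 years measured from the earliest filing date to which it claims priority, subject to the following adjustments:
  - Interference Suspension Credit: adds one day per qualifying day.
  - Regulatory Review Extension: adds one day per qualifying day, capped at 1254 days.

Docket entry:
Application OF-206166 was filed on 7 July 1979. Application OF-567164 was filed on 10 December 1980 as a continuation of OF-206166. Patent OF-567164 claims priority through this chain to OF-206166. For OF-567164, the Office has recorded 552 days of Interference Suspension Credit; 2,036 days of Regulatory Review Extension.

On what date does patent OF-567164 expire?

2002-06-17

Earliest priority filing: 7 July 1979.
Base term: 7 July 1979 + 18 years → 7 July 1997.
Interference Suspension Credit: +552 days → 10 January 1999.
Regulatory Review Extension: 2036 days claimed exceeds the 1254-day cap, so +1254 days → 17 June 2002.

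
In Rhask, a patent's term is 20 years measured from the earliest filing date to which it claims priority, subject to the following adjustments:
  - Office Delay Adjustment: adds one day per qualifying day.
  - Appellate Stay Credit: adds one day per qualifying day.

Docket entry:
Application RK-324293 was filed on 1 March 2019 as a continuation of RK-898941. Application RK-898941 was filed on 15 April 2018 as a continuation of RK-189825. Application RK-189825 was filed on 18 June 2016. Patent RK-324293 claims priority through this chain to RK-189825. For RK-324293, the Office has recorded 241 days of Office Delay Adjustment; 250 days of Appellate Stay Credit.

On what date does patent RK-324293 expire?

Earliest priority filing: 18 June 2016.
Base term: 18 June 2016 + 20 years → 18 June 2036.
Office Delay Adjustment: +241 days → 14 February 2037.
Appellate Stay Credit: +250 days → 22 October 2037.

2037-10-22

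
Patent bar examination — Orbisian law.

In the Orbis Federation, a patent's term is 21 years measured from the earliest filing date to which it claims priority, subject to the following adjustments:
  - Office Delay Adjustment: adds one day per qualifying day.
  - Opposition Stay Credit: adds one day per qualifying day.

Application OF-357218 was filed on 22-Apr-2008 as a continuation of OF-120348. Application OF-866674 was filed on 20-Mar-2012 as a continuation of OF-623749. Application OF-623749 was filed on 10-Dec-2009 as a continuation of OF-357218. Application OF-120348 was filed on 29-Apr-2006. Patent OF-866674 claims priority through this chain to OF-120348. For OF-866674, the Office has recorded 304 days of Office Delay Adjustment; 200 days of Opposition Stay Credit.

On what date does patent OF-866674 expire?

2028-09-14

Earliest priority filing: 29 April 2006.
Base term: 29 April 2006 + 21 years → 29 April 2027.
Office Delay Adjustment: +304 days → 27 February 2028.
Opposition Stay Credit: +200 days → 14 September 2028.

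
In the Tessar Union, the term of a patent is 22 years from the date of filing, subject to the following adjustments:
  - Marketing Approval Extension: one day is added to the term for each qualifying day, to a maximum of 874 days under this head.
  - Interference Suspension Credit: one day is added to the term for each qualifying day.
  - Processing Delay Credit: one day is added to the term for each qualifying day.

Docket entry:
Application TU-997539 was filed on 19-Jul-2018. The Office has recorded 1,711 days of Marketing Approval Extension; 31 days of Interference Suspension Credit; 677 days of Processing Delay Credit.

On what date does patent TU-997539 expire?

Base term: filing date + 22 years → 19 July 2040.
Marketing Approval Extension: 1711 days claimed exceeds the 874-day cap, so +874 days → 10 December 2042.
Interference Suspension Credit: +31 days → 10 January 2043.
Processing Delay Credit: +677 days → 17 November 2044.

2044-11-17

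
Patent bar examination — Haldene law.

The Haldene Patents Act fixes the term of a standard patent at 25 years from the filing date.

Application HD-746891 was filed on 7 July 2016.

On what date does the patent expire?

Filing date + 25 years → 7 July 2041.

2041-07-07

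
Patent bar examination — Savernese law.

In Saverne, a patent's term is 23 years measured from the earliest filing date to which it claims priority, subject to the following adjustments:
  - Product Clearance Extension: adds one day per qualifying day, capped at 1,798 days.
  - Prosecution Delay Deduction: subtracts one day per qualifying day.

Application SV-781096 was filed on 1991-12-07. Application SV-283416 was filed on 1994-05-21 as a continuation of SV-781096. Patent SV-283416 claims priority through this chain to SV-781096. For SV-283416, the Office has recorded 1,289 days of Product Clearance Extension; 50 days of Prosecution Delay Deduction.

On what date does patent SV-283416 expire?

2018-04-29

Earliest priority filing: 7 December 1991.
Base term: 7 December 1991 + 23 years → 7 December 2014.
Product Clearance Extension: 1289 days (within the 1798-day cap) → +1289 days → 18 June 2018.
Prosecution Delay Deduction: −50 days → 29 April 2018.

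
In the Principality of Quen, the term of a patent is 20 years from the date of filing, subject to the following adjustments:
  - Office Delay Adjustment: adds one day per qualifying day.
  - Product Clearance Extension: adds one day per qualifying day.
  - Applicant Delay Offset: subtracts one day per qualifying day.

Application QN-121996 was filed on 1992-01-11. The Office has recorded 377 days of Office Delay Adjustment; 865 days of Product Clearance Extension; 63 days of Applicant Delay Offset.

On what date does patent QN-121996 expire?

2015-04-04

Base term: filing date + 20 years → 11 January 2012.
Office Delay Adjustment: +377 days → 22 January 2013.
Product Clearance Extension: +865 days → 6 June 2015.
Applicant Delay Offset: −63 days → 4 April 2015.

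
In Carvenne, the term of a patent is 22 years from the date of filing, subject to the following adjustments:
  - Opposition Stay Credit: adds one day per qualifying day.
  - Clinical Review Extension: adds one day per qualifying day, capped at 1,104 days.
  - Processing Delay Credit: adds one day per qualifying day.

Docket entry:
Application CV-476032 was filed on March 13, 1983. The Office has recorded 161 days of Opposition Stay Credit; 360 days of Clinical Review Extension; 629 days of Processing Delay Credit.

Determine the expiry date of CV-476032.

Base term: filing date + 22 years → 13 March 2005.
Opposition Stay Credit: +161 days → 21 August 2005.
Clinical Review Extension: 360 days (within the 1104-day cap) → +360 days → 16 August 2006.
Processing Delay Credit: +629 days → 6 May 2008.

2008-05-06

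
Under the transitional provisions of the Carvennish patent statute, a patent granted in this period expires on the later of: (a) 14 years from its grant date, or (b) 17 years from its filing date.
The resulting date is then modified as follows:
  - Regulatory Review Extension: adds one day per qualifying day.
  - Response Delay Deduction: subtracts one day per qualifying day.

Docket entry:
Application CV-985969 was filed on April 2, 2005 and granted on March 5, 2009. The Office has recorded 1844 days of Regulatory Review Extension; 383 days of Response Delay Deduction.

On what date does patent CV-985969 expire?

(a) grant + 14 years → 5 March 2023.
(b) filing + 17 years → 2 April 2022.
Later of the two: 5 March 2023.
Regulatory Review Extension: +1844 days → 22 March 2028.
Response Delay Deduction: −383 days → 5 March 2027.

March 5, 2027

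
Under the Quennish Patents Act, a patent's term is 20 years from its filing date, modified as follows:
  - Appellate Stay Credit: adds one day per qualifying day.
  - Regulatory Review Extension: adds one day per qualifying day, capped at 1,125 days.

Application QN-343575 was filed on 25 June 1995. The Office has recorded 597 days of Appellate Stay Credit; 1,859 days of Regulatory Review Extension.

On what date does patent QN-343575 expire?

Base term: filing date + 20 years → 25 June 2015.
Appellate Stay Credit: +597 days → 11 February 2017.
Regulatory Review Extension: 1859 days claimed exceeds the 1125-day cap, so +1125 days → 12 March 2020.

March 12, 2020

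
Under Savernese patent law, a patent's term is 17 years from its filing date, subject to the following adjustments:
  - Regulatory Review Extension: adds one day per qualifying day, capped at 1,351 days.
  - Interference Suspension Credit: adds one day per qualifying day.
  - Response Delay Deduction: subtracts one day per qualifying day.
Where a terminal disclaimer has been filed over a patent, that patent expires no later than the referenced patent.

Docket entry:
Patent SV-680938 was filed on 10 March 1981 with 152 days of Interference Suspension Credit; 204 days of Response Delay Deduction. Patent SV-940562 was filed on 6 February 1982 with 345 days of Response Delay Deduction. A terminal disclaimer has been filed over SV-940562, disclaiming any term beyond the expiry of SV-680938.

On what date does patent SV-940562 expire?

Natural term of SV-940562:
  Base: filing + 17 years → 6 February 1999.
  Response Delay Deduction: −345 days → 26 February 1998.
Expiry of referenced patent SV-680938:
  Base: filing + 17 years → 10 March 1998.
  Interference Suspension Credit: +152 days → 9 August 1998.
  Response Delay Deduction: −204 days → 17 January 1998.
Terminal disclaimer: SV-940562 expires on the earlier of 26 February 1998 and 17 January 1998.

1998-01-17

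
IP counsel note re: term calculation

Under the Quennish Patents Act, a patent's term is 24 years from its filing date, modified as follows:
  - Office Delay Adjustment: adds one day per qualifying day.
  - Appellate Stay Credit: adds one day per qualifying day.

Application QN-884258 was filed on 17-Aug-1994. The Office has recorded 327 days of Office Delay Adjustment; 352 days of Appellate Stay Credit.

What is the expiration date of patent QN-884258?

Base term: filing date + 24 years → 17 August 2018.
Office Delay Adjustment: +327 days → 10 July 2019.
Appellate Stay Credit: +352 days → 26 June 2020.

2020-06-26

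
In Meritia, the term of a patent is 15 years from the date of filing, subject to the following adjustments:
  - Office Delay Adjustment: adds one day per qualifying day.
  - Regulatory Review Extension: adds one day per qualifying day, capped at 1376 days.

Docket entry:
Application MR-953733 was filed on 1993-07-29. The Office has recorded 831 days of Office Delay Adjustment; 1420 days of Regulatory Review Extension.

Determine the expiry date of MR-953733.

Base term: filing date + 15 years → 29 July 2008.
Office Delay Adjustment: +831 days → 7 November 2010.
Regulatory Review Extension: 1420 days claimed exceeds the 1376-day cap, so +1376 days → 14 August 2014.

2014-08-14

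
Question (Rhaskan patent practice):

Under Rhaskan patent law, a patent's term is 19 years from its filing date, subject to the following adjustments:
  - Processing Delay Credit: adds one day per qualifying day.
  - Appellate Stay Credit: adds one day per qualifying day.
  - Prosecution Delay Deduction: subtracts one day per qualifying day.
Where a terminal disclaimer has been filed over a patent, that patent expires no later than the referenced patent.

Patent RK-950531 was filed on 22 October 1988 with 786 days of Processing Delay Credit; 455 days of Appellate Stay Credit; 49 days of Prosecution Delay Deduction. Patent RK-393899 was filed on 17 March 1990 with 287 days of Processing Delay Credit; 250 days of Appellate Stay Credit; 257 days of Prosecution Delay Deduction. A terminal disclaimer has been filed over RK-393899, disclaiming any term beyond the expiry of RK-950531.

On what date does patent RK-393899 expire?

Natural term of RK-393899:
  Base: filing + 19 years → 17 March 2009.
  Processing Delay Credit: +287 days → 29 December 2009.
  Appellate Stay Credit: +250 days → 5 September 2010.
  Prosecution Delay Deduction: −257 days → 22 December 2009.
Expiry of referenced patent RK-950531:
  Base: filing + 19 years → 22 October 2007.
  Processing Delay Credit: +786 days → 16 December 2009.
  Appellate Stay Credit: +455 days → 16 March 2011.
  Prosecution Delay Deduction: −49 days → 26 January 2011.
Terminal disclaimer: RK-393899 expires on the earlier of 22 December 2009 and 26 January 2011.

December 22, 2009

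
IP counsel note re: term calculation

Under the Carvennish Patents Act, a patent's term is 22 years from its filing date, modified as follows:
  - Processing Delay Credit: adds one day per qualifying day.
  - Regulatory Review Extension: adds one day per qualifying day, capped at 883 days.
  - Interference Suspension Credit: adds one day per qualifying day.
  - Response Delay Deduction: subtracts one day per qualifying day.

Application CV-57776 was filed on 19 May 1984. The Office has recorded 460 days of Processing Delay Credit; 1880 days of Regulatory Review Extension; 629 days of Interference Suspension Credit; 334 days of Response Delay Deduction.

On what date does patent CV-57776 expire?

Base term: filing date + 22 years → 19 May 2006.
Processing Delay Credit: +460 days → 22 August 2007.
Regulatory Review Extension: 1880 days claimed exceeds the 883-day cap, so +883 days → 21 January 2010.
Interference Suspension Credit: +629 days → 12 October 2011.
Response Delay Deduction: −334 days → 12 November 2010.

November 12, 2010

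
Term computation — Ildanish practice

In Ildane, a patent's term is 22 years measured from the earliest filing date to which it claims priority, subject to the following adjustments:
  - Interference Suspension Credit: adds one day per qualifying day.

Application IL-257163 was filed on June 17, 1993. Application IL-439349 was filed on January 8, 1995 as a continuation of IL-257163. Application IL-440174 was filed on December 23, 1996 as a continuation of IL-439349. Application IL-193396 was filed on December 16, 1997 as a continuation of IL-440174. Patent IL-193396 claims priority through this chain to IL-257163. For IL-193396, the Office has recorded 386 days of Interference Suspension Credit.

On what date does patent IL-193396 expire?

July 7, 2016

Earliest priority filing: 17 June 1993.
Base term: 17 June 1993 + 22 years → 17 June 2015.
Interference Suspension Credit: +386 days → 7 July 2016.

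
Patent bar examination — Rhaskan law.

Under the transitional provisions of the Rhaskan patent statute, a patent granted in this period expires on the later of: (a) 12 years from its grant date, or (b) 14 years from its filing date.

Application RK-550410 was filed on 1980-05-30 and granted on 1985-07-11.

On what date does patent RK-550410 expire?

July 11, 1997

(a) grant + 12 years → 11 July 1997.
(b) filing + 14 years → 30 May 1994.
Later of the two: 11 July 1997.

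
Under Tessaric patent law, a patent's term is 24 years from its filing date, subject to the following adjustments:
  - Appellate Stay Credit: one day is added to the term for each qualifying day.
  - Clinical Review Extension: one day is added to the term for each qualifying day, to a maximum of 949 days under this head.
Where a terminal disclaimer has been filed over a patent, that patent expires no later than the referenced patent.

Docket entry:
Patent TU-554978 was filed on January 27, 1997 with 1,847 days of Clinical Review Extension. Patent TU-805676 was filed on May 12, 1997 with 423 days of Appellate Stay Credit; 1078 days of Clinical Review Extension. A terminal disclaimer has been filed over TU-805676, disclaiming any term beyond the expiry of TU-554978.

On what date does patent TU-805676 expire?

Natural term of TU-805676:
  Base: filing + 24 years → 12 May 2021.
  Appellate Stay Credit: +423 days → 9 July 2022.
  Clinical Review Extension: 1078 days claimed exceeds the 949-day cap, so +949 days → 12 February 2025.
Expiry of referenced patent TU-554978:
  Base: filing + 24 years → 27 January 2021.
  Clinical Review Extension: 1847 days claimed exceeds the 949-day cap, so +949 days → 3 September 2023.
Terminal disclaimer: TU-805676 expires on the earlier of 12 February 2025 and 3 September 2023.

September 3, 2023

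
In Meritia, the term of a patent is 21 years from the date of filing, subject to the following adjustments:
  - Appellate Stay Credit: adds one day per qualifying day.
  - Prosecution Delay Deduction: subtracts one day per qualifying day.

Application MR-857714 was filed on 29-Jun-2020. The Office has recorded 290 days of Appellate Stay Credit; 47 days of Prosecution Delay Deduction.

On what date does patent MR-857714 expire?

Base term: filing date + 21 years → 29 June 2041.
Appellate Stay Credit: +290 days → 15 April 2042.
Prosecution Delay Deduction: −47 days → 27 February 2042.

2042-02-27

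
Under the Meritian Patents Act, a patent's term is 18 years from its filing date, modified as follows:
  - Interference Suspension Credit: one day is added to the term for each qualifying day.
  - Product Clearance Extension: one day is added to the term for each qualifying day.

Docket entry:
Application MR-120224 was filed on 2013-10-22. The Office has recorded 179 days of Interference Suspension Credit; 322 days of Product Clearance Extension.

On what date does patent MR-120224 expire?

Base term: filing date + 18 years → 22 October 2031.
Interference Suspension Credit: +179 days → 18 April 2032.
Product Clearance Extension: +322 days → 6 March 2033.

2033-03-06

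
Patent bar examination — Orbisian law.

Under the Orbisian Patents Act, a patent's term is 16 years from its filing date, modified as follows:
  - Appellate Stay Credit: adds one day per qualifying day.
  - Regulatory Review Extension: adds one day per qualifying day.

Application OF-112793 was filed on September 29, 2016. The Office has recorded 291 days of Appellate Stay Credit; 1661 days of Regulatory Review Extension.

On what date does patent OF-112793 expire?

2038-02-02

Base term: filing date + 16 years → 29 September 2032.
Appellate Stay Credit: +291 days → 17 July 2033.
Regulatory Review Extension: +1661 days → 2 February 2038.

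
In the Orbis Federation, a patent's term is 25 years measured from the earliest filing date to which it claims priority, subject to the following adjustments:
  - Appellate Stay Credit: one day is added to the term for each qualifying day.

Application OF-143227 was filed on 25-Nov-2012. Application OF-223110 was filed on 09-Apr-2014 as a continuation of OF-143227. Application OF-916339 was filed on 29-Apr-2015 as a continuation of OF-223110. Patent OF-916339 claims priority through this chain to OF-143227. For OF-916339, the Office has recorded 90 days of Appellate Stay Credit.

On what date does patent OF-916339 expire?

Earliest priority filing: 25 November 2012.
Base term: 25 November 2012 + 25 years → 25 November 2037.
Appellate Stay Credit: +90 days → 23 February 2038.

2038-02-23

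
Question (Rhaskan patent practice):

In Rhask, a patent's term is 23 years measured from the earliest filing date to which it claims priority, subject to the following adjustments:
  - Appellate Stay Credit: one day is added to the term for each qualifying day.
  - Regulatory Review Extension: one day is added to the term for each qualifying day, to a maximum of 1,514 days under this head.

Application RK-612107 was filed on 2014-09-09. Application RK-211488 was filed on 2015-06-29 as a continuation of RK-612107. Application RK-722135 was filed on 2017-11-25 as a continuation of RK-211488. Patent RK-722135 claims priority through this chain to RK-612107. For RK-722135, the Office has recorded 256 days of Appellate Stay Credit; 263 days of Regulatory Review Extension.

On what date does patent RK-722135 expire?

February 10, 2039

Earliest priority filing: 9 September 2014.
Base term: 9 September 2014 + 23 years → 9 September 2037.
Appellate Stay Credit: +256 days → 23 May 2038.
Regulatory Review Extension: 263 days (within the 1514-day cap) → +263 days → 10 February 2039.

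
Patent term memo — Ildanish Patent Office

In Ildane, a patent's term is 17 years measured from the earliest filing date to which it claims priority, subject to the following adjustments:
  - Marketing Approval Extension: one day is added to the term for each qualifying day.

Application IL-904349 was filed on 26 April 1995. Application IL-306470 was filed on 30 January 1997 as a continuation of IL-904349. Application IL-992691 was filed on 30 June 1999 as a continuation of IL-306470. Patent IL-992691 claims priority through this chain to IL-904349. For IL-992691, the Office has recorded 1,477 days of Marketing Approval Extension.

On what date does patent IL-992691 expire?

Earliest priority filing: 26 April 1995.
Base term: 26 April 1995 + 17 years → 26 April 2012.
Marketing Approval Extension: +1477 days → 12 May 2016.

2016-05-12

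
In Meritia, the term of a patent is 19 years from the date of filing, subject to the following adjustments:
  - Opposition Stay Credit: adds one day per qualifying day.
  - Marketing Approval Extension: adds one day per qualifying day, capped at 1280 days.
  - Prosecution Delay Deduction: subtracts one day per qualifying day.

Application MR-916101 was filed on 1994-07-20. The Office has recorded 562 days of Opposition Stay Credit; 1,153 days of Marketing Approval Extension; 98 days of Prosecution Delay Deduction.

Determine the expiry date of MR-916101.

2017-12-23

Base term: filing date + 19 years → 20 July 2013.
Opposition Stay Credit: +562 days → 2 February 2015.
Marketing Approval Extension: 1153 days (within the 1280-day cap) → +1153 days → 31 March 2018.
Prosecution Delay Deduction: −98 days → 23 December 2017.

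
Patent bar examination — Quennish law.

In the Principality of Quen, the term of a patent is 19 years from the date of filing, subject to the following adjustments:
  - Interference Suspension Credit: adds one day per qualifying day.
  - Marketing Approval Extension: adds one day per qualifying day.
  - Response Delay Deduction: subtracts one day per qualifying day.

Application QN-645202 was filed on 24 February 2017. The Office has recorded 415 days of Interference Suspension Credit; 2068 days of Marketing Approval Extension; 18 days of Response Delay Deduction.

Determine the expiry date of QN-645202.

November 24, 2042

Base term: filing date + 19 years → 24 February 2036.
Interference Suspension Credit: +415 days → 14 April 2037.
Marketing Approval Extension: +2068 days → 12 December 2042.
Response Delay Deduction: −18 days → 24 November 2042.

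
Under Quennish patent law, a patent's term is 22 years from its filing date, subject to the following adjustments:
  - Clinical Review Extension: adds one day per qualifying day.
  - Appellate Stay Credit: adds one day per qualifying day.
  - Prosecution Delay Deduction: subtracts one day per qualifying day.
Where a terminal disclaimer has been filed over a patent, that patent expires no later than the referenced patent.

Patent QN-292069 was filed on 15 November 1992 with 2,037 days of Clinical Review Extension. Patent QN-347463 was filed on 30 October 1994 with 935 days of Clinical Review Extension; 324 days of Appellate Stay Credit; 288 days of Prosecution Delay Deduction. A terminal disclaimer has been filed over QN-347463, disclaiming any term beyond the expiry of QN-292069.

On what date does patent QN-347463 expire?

June 28, 2019

Natural term of QN-347463:
  Base: filing + 22 years → 30 October 2016.
  Clinical Review Extension: +935 days → 23 May 2019.
  Appellate Stay Credit: +324 days → 11 April 2020.
  Prosecution Delay Deduction: −288 days → 28 June 2019.
Expiry of referenced patent QN-292069:
  Base: filing + 22 years → 15 November 2014.
  Clinical Review Extension: +2037 days → 13 June 2020.
Terminal disclaimer: QN-347463 expires on the earlier of 28 June 2019 and 13 June 2020.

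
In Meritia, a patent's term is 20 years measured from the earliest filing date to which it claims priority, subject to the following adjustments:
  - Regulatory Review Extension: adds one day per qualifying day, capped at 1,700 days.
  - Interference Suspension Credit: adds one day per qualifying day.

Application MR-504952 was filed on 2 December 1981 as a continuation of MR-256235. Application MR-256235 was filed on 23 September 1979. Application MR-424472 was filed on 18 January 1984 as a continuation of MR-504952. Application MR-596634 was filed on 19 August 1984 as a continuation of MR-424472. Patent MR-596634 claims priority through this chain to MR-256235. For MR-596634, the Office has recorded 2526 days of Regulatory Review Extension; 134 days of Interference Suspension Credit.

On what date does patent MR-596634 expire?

Earliest priority filing: 23 September 1979.
Base term: 23 September 1979 + 20 years → 23 September 1999.
Regulatory Review Extension: 2526 days claimed exceeds the 1700-day cap, so +1700 days → 19 May 2004.
Interference Suspension Credit: +134 days → 30 September 2004.

2004-09-30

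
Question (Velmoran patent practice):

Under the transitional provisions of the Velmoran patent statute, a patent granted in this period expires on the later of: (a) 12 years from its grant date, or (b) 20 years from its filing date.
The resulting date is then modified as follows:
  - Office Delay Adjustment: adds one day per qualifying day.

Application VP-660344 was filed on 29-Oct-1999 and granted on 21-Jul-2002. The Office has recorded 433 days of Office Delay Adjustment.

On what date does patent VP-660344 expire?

(a) grant + 12 years → 21 July 2014.
(b) filing + 20 years → 29 October 2019.
Later of the two: 29 October 2019.
Office Delay Adjustment: +433 days → 4 January 2021.

2021-01-04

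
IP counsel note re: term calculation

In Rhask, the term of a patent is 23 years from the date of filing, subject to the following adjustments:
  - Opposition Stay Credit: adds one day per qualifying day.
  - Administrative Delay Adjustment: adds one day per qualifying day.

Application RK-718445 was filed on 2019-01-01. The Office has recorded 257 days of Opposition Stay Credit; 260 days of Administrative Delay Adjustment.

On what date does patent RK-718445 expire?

June 2, 2043

Base term: filing date + 23 years → 1 January 2042.
Opposition Stay Credit: +257 days → 15 September 2042.
Administrative Delay Adjustment: +260 days → 2 June 2043.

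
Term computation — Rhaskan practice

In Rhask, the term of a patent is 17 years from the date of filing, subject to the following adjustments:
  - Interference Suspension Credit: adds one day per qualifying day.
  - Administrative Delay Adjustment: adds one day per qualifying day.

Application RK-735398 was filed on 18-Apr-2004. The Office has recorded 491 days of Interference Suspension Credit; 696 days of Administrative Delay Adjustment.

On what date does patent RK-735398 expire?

Base term: filing date + 17 years → 18 April 2021.
Interference Suspension Credit: +491 days → 22 August 2022.
Administrative Delay Adjustment: +696 days → 18 July 2024.

2024-07-18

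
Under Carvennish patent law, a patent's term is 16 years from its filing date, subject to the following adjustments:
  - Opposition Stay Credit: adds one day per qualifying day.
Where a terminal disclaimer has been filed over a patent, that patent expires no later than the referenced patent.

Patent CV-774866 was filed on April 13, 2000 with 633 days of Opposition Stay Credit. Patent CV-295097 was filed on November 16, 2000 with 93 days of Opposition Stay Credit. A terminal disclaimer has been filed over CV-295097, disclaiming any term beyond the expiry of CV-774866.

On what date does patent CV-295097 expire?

February 17, 2017

Natural term of CV-295097:
  Base: filing + 16 years → 16 November 2016.
  Opposition Stay Credit: +93 days → 17 February 2017.
Expiry of referenced patent CV-774866:
  Base: filing + 16 years → 13 April 2016.
  Opposition Stay Credit: +633 days → 6 January 2018.
Terminal disclaimer: CV-295097 expires on the earlier of 17 February 2017 and 6 January 2018.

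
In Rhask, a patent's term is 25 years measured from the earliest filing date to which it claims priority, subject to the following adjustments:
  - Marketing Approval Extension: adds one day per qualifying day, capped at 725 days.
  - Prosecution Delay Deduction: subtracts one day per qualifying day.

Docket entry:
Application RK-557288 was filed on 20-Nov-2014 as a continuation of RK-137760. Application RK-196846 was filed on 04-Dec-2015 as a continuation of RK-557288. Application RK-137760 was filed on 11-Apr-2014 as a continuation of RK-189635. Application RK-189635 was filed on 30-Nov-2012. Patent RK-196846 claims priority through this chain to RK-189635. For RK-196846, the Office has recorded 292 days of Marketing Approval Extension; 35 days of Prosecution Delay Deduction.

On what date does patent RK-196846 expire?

August 14, 2038

Earliest priority filing: 30 November 2012.
Base term: 30 November 2012 + 25 years → 30 November 2037.
Marketing Approval Extension: 292 days (within the 725-day cap) → +292 days → 18 September 2038.
Prosecution Delay Deduction: −35 days → 14 August 2038.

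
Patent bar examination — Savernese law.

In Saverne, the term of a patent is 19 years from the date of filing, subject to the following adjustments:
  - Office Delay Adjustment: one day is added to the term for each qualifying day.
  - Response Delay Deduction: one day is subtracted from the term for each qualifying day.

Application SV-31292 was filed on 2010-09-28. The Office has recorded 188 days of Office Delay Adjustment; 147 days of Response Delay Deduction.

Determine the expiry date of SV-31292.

Base term: filing date + 19 years → 28 September 2029.
Office Delay Adjustment: +188 days → 4 April 2030.
Response Delay Deduction: −147 days → 8 November 2029.

2029-11-08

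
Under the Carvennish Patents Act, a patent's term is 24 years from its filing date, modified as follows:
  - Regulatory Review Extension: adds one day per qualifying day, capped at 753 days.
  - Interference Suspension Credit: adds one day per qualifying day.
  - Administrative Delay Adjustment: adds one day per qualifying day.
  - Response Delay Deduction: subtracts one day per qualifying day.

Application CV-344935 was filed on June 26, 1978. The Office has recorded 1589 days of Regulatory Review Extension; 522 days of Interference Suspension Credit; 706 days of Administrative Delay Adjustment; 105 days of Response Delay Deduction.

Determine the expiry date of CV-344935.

Base term: filing date + 24 years → 26 June 2002.
Regulatory Review Extension: 1589 days claimed exceeds the 753-day cap, so +753 days → 18 July 2004.
Interference Suspension Credit: +522 days → 22 December 2005.
Administrative Delay Adjustment: +706 days → 28 November 2007.
Response Delay Deduction: −105 days → 15 August 2007.

2007-08-15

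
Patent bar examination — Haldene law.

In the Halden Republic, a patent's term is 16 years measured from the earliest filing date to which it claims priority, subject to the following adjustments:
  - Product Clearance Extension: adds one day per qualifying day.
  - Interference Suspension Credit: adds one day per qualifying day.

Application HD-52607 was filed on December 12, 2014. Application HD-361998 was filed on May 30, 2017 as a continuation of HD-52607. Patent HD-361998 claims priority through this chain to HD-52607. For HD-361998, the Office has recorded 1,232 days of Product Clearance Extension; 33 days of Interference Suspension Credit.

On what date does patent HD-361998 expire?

Earliest priority filing: 12 December 2014.
Base term: 12 December 2014 + 16 years → 12 December 2030.
Product Clearance Extension: +1232 days → 27 April 2034.
Interference Suspension Credit: +33 days → 30 May 2034.

2034-05-30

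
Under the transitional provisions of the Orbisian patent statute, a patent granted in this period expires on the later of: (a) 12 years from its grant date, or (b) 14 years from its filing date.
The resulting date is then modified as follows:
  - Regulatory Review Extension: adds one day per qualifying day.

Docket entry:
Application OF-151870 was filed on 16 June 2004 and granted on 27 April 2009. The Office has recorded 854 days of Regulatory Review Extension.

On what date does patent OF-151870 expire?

August 29, 2023

(a) grant + 12 years → 27 April 2021.
(b) filing + 14 years → 16 June 2018.
Later of the two: 27 April 2021.
Regulatory Review Extension: +854 days → 29 August 2023.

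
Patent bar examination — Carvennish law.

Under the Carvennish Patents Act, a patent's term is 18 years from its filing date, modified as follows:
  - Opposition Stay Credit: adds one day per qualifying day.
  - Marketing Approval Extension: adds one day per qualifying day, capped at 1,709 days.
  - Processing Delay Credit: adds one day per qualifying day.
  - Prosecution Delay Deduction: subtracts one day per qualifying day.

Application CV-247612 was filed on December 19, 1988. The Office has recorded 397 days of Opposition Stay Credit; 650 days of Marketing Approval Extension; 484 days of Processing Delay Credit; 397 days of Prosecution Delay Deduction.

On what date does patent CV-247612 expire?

2010-01-26

Base term: filing date + 18 years → 19 December 2006.
Opposition Stay Credit: +397 days → 20 January 2008.
Marketing Approval Extension: 650 days (within the 1709-day cap) → +650 days → 31 October 2009.
Processing Delay Credit: +484 days → 27 February 2011.
Prosecution Delay Deduction: −397 days → 26 January 2010.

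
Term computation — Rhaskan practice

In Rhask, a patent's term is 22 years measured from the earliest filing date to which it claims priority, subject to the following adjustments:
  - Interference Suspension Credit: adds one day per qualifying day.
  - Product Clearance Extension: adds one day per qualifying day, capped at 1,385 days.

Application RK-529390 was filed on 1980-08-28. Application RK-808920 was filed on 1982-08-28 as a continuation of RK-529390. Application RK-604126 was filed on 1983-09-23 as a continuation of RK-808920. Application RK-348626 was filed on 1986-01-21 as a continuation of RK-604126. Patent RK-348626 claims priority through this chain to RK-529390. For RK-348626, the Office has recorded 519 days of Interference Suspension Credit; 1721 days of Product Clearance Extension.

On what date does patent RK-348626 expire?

Earliest priority filing: 28 August 1980.
Base term: 28 August 1980 + 22 years → 28 August 2002.
Interference Suspension Credit: +519 days → 29 January 2004.
Product Clearance Extension: 1721 days claimed exceeds the 1385-day cap, so +1385 days → 14 November 2007.

November 14, 2007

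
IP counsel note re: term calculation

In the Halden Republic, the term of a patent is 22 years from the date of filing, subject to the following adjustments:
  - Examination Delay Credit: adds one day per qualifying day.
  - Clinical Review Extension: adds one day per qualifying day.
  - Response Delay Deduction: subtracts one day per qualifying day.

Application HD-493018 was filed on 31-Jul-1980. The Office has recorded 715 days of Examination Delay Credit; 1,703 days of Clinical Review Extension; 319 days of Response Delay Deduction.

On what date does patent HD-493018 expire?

Base term: filing date + 22 years → 31 July 2002.
Examination Delay Credit: +715 days → 15 July 2004.
Clinical Review Extension: +1703 days → 14 March 2009.
Response Delay Deduction: −319 days → 29 April 2008.

2008-04-29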